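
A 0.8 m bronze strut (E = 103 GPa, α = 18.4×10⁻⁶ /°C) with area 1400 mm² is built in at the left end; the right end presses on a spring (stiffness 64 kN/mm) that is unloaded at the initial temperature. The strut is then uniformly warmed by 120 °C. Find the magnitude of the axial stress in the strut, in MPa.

The unrestrained thermal change is αΔT L = 18.4×10⁻⁶ × 120 × 800 = 1.766 mm.
Let P be the compressive force at the spring. The strut shortens elastically by PL/(AE) and the spring compresses by P/k; together these equal δ_free.
So P = δ_free / [L/(AE) + 1/k] = 1.766 / [ 800/(1400×103×10³) + 1/(64×10³) ].
P = 1.766 / 2.117×10⁻⁵ = 83430 N.
σ = P/A = 83430/1400 = 59.59 MPa.

σ ≈ 59.6 MPa (compressive)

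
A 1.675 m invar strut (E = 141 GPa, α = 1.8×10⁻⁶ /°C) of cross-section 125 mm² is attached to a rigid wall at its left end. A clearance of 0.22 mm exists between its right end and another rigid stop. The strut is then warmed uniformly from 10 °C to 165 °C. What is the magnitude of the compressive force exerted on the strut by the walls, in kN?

P ≈ 2.6 kN

If the wall were absent the strut would grow by αΔT L = 1.8×10⁻⁶ × 155 × 1675 = 0.4673 mm.
After closing the 0.22 mm clearance, 0.4673 − 0.22 = 0.2473 mm of expansion remains to be suppressed by the wall.
That suppressed elongation corresponds to σ = E·Δ/L = 141×10³ × 0.2473/1675 = 20.82 MPa.
P = σA = 20.82 × 125 = 2.602 kN.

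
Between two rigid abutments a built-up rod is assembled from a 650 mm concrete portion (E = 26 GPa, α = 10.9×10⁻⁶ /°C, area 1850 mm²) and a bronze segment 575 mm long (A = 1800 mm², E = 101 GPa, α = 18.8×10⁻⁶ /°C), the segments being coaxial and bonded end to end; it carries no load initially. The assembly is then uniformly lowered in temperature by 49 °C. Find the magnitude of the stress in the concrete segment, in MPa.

σ ≈ 28.4 MPa (tensile)

With the walls removed the bar would change length by δ_free = Σ αᵢΔT Lᵢ = 10.9×10⁻⁶×49×650 + 18.8×10⁻⁶×49×575 = 0.8769 mm.
The walls prevent any net length change, so an axial force P (same in every segment) develops. Compatibility: P · Σ Lᵢ/(AᵢEᵢ) = δ_free.
Σ Lᵢ/(AᵢEᵢ) = 650/(1850×26×10³) + 575/(1800×101×10³) = 1.668×10⁻⁵ mm/N.
P = 0.8769 / 1.668×10⁻⁵ = 52580 N = 52.58 kN, tensile.
σ_{concrete} = P / A = 52580 / 1850 = 28.42 MPa.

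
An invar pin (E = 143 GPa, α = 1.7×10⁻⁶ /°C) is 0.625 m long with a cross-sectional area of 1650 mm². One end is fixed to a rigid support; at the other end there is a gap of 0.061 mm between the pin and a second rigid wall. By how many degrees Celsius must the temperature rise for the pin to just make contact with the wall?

ΔT ≈ 57.4 °C

Contact occurs when the free expansion equals the gap: αΔT L = 0.061 mm.
ΔT = 0.061 / (1.7×10⁻⁶ × 625) = 57.41 °C.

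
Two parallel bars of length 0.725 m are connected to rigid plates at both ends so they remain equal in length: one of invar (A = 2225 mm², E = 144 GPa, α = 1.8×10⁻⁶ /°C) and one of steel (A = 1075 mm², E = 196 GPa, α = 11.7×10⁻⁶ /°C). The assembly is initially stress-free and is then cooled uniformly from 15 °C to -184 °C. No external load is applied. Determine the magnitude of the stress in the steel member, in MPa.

σ ≈ 233 MPa (tensile)

The steel has the larger α, so on cooling it would change length more than the invar if both were free. The rigid plates force a common final length, so the steel is put into tension and the invar into compression, with equal and opposite forces P (no external load).
Equating the net (thermal + elastic) strains gives |α₁ − α₂|·ΔT = P·[1/(A₁E₁) + 1/(A₂E₂)].
|α₁ − α₂|·ΔT = 9.9×10⁻⁶ × 199 = 0.00197.
1/(A₁E₁) + 1/(A₂E₂) = 1/(2225×144×10³) + 1/(1075×196×10³) = 7.867×10⁻⁹ N⁻¹.
P = 0.00197 / 7.867×10⁻⁹ = 250400 N = 250.4 kN.
σ_{steel} = P/A₂ = 250400/1075 = 232.9 MPa, tensile.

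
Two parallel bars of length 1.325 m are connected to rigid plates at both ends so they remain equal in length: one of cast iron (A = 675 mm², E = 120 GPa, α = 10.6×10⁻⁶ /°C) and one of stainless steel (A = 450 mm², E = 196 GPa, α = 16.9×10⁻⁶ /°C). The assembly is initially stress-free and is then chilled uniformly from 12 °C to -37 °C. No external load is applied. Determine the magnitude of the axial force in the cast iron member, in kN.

Equilibrium of a rigid end plate with no external load gives equal and opposite internal forces ±P in the two members. Since α_{stainless steel} > α_{cast iron}, cooling drives the stainless steel into tension and the cast iron into compression.
Equating the net (thermal + elastic) strains gives |α₁ − α₂|·ΔT = P·[1/(A₁E₁) + 1/(A₂E₂)].
|α₁ − α₂|·ΔT = 6.3×10⁻⁶ × 49 = 0.0003087.
1/(A₁E₁) + 1/(A₂E₂) = 1/(675×120×10³) + 1/(450×196×10³) = 2.368×10⁻⁸ N⁻¹.
P = 0.0003087 / 2.368×10⁻⁸ = 13030 N = 13.03 kN.

P ≈ 13 kN (compressive in the cast iron)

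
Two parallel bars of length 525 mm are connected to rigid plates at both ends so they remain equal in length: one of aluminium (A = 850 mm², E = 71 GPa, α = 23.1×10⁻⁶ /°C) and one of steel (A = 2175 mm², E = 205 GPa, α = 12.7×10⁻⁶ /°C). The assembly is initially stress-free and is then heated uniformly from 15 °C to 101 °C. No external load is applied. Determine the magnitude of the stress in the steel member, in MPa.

Equilibrium of a rigid end plate with no external load gives equal and opposite internal forces ±P in the two members. Since α_{aluminium} > α_{steel}, heating drives the aluminium into compression and the steel into tension.
Equating the net (thermal + elastic) strains gives |α₁ − α₂|·ΔT = P·[1/(A₁E₁) + 1/(A₂E₂)].
|α₁ − α₂|·ΔT = 10.4×10⁻⁶ × 86 = 0.0008944.
1/(A₁E₁) + 1/(A₂E₂) = 1/(850×71×10³) + 1/(2175×205×10³) = 1.881×10⁻⁸ N⁻¹.
So P = 0.0008944 / 1.881×10⁻⁸ = 47.54 kN.
σ_{steel} = P/A₂ = 47540/2175 = 21.86 MPa, tensile.

σ ≈ 21.9 MPa (tensile)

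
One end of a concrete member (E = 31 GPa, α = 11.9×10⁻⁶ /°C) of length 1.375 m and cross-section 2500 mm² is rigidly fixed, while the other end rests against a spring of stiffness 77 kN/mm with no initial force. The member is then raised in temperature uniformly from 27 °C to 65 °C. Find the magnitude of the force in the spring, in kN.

Free thermal expansion: δ_free = αΔT L = 11.9×10⁻⁶ × 38 × 1375 = 0.6218 mm.
Let P be the compressive force at the spring. The member shortens elastically by PL/(AE) and the spring compresses by P/k; together these equal δ_free.
So P = δ_free / [L/(AE) + 1/k] = 0.6218 / [ 1375/(2500×31×10³) + 1/(77×10³) ].
P = 0.6218 / 3.073×10⁻⁵ = 20230 N.

P ≈ 20.2 kN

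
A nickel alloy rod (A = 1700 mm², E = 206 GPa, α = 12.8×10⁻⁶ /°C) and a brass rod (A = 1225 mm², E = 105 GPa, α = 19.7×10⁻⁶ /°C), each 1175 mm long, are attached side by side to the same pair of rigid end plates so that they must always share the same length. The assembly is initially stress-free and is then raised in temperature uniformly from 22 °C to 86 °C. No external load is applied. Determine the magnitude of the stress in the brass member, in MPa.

The brass has the larger α, so on heating it would change length more than the nickel alloy if both were free. The rigid plates force a common final length, so the brass is put into compression and the nickel alloy into tension, with equal and opposite forces P (no external load).
Setting the final lengths equal and cancelling L: (α₁ − α₂)ΔT = P/(A₁E₁) + P/(A₂E₂).
|α₁ − α₂|·ΔT = 6.9×10⁻⁶ × 64 = 0.0004416.
1/(A₁E₁) + 1/(A₂E₂) = 1/(1700×206×10³) + 1/(1225×105×10³) = 1.063×10⁻⁸ N⁻¹.
So P = 0.0004416 / 1.063×10⁻⁸ = 41.54 kN.
σ_{brass} = P/A₂ = 41540/1225 = 33.91 MPa, compressive.

σ ≈ 33.9 MPa (compressive)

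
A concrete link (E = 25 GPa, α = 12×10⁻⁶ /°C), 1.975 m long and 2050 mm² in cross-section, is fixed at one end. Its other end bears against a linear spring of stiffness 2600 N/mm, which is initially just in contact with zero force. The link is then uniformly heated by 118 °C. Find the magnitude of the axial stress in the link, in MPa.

σ ≈ 3.22 MPa (compressive)

Free thermal expansion: δ_free = αΔT L = 12×10⁻⁶ × 118 × 1975 = 2.797 mm.
With a force P in the spring, the elastic change of the link is PL/(AE) and that of the spring is P/k; compatibility requires their sum to equal δ_free.
So P = δ_free / [L/(AE) + 1/k] = 2.797 / [ 1975/(2050×25×10³) + 1/(2600) ].
P = 2.797 / 0.0004232 = 6609 N.
σ = P/A = 6609/2050 = 3.224 MPa.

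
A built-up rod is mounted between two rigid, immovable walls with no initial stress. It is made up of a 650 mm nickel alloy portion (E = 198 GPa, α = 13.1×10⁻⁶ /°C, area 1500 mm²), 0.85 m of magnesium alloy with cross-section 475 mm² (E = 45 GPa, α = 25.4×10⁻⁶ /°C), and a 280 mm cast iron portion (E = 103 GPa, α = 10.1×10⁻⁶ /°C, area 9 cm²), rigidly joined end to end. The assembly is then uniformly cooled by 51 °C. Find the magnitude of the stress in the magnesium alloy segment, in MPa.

σ ≈ 78.6 MPa (tensile)

If the supports were absent, the total length change would be Σ αᵢΔT Lᵢ = 13.1×10⁻⁶×51×650 + 25.4×10⁻⁶×51×850 + 10.1×10⁻⁶×51×280 = 1.68 mm.
The rigid supports impose zero overall length change; the single axial force P common to all segments must satisfy P Σ Lᵢ/(AᵢEᵢ) = δ_free.
The series flexibility is Σ Lᵢ/(AᵢEᵢ) = 650/(1500×198×10³) + 850/(475×45×10³) + 280/(900×103×10³) = 4.498×10⁻⁵ mm/N.
P = 1.68 / 4.498×10⁻⁵ = 37340 N = 37.34 kN, tensile.
σ_{magnesium alloy} = P / A = 37340 / 475 = 78.62 MPa.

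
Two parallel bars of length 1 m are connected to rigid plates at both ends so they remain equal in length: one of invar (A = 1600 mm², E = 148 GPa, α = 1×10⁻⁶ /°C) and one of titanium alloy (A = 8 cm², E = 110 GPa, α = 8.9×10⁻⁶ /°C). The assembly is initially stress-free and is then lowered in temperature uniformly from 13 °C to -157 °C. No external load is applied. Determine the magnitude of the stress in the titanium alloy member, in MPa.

Equilibrium of a rigid end plate with no external load gives equal and opposite internal forces ±P in the two members. Since α_{titanium alloy} > α_{invar}, cooling drives the titanium alloy into tension and the invar into compression.
Equating the net (thermal + elastic) strains gives |α₁ − α₂|·ΔT = P·[1/(A₁E₁) + 1/(A₂E₂)].
|α₁ − α₂|·ΔT = 7.9×10⁻⁶ × 170 = 0.001343.
1/(A₁E₁) + 1/(A₂E₂) = 1/(1600×148×10³) + 1/(800×110×10³) = 1.559×10⁻⁸ N⁻¹.
P = 0.001343 / 1.559×10⁻⁸ = 86160 N = 86.16 kN.
σ_{titanium alloy} = P/A₂ = 86160/800 = 107.7 MPa, tensile.

σ ≈ 108 MPa (tensile)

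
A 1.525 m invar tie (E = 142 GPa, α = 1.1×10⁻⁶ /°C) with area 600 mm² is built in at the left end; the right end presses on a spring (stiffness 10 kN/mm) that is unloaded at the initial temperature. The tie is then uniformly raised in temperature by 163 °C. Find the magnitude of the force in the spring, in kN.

P ≈ 2.32 kN

The unrestrained thermal change is αΔT L = 1.1×10⁻⁶ × 163 × 1525 = 0.2734 mm.
With a force P in the spring, the elastic change of the tie is PL/(AE) and that of the spring is P/k; compatibility requires their sum to equal δ_free.
So P = δ_free / [L/(AE) + 1/k] = 0.2734 / [ 1525/(600×142×10³) + 1/(10×10³) ].
P = 0.2734 / 0.0001179 = 2319 N.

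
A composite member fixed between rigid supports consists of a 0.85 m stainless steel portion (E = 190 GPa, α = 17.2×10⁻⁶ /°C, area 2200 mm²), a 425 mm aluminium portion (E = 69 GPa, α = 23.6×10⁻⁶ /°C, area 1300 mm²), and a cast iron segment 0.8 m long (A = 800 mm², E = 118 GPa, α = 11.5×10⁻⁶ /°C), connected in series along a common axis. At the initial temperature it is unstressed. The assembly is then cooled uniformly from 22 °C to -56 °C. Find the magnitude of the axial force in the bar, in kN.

With the walls removed the bar would change length by δ_free = Σ αᵢΔT Lᵢ = 17.2×10⁻⁶×78×850 + 23.6×10⁻⁶×78×425 + 11.5×10⁻⁶×78×800 = 2.64 mm.
The rigid supports impose zero overall length change; the single axial force P common to all segments must satisfy P Σ Lᵢ/(AᵢEᵢ) = δ_free.
Σ Lᵢ/(AᵢEᵢ) = 850/(2200×190×10³) + 425/(1300×69×10³) + 800/(800×118×10³) = 1.525×10⁻⁵ mm/N.
Hence P = δ_free / Σ(L/AE) = 2.64/1.525×10⁻⁵ = 173.2 kN (tensile).

P ≈ 173 kN (tensile)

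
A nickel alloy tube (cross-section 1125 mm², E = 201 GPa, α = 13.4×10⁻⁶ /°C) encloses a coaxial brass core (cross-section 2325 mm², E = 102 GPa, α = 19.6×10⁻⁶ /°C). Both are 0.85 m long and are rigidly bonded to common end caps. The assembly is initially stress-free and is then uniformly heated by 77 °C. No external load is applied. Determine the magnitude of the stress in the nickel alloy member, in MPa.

σ ≈ 49.1 MPa (tensile)

Both members must finish at the same length. With the larger α, the brass tends to over-expand; the plates restrain it, putting the brass in compression and the nickel alloy in tension. With no external load the two internal forces are equal and opposite, magnitude P.
Compatibility of the two members (thermal + elastic change equal): (α₁ − α₂)ΔT = P·[1/(A₁E₁) + 1/(A₂E₂)].
|α₁ − α₂|·ΔT = 6.2×10⁻⁶ × 77 = 0.0004774.
1/(A₁E₁) + 1/(A₂E₂) = 1/(1125×201×10³) + 1/(2325×102×10³) = 8.639×10⁻⁹ N⁻¹.
P = 0.0004774 / 8.639×10⁻⁹ = 55260 N = 55.26 kN.
σ_{nickel alloy} = P/A₁ = 55260/1125 = 49.12 MPa, tensile.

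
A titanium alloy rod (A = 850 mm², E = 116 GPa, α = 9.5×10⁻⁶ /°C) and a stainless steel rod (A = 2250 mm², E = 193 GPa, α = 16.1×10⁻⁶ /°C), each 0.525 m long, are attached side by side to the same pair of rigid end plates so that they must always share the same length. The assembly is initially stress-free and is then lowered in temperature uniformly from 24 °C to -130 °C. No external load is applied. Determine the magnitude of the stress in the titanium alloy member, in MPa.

σ ≈ 96.1 MPa (compressive)

The stainless steel has the larger α, so on cooling it would change length more than the titanium alloy if both were free. The rigid plates force a common final length, so the stainless steel is put into tension and the titanium alloy into compression, with equal and opposite forces P (no external load).
Compatibility of the two members (thermal + elastic change equal): (α₁ − α₂)ΔT = P·[1/(A₁E₁) + 1/(A₂E₂)].
|α₁ − α₂|·ΔT = 6.6×10⁻⁶ × 154 = 0.001016.
1/(A₁E₁) + 1/(A₂E₂) = 1/(850×116×10³) + 1/(2250×193×10³) = 1.244×10⁻⁸ N⁻¹.
So P = 0.001016 / 1.244×10⁻⁸ = 81.67 kN.
σ_{titanium alloy} = P/A₁ = 81670/850 = 96.09 MPa, compressive.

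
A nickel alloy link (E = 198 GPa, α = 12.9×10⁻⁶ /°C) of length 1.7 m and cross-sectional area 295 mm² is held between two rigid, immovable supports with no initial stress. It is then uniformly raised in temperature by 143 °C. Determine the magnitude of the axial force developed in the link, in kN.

With zero net strain, σ = E·αΔT = 198 GPa × 12.9×10⁻⁶ × 143 = 365.3 MPa.
P = AEαΔT = 295 × 198×10³ × 12.9×10⁻⁶ × 143 = 107.7 kN (compressive).

P ≈ 108 kN (compressive)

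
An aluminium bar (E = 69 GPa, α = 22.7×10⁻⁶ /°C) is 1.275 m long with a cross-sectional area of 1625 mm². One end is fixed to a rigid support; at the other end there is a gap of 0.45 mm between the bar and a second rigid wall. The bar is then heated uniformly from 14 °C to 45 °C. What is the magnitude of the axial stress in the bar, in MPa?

Unrestrained expansion: δ_free = αΔT L = 22.7×10⁻⁶ × 31 × 1275 = 0.8972 mm.
After closing the 0.45 mm clearance, 0.8972 − 0.45 = 0.4472 mm of expansion remains to be suppressed by the wall.
That suppressed elongation corresponds to σ = E·Δ/L = 69×10³ × 0.4472/1275 = 24.2 MPa.

σ ≈ 24.2 MPa (compressive)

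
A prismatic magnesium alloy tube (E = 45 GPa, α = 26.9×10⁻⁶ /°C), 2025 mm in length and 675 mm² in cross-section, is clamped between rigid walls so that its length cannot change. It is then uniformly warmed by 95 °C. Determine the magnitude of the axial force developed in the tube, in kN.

With zero net strain, σ = E·αΔT = 45 GPa × 26.9×10⁻⁶ × 95 = 115 MPa.
P = AEαΔT = 675 × 45×10³ × 26.9×10⁻⁶ × 95 = 77.62 kN (compressive).

P ≈ 77.6 kN (compressive)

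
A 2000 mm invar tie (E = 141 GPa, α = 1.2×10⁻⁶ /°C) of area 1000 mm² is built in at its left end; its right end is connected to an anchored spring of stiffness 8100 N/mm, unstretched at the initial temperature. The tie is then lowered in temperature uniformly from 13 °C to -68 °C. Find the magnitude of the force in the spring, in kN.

If the spring were absent the tie would shorten by αΔT L = 1.2×10⁻⁶ × 81 × 2000 = 0.1944 mm.
With a force P in the spring, the elastic change of the tie is PL/(AE) and that of the spring is P/k; compatibility requires their sum to equal δ_free.
So P = δ_free / [L/(AE) + 1/k] = 0.1944 / [ 2000/(1000×141×10³) + 1/(8100) ].
P = 0.1944 / 0.0001376 = 1412 N.

P ≈ 1.41 kN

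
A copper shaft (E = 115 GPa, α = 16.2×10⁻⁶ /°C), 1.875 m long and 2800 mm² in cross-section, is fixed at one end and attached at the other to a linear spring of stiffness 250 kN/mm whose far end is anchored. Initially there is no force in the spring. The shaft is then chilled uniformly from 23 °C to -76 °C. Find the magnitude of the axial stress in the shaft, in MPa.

σ ≈ 109 MPa (tensile)

Free thermal contraction: δ_free = αΔT L = 16.2×10⁻⁶ × 99 × 1875 = 3.007 mm.
Let P be the tensile force in the spring. The shaft extends elastically by PL/(AE) and the spring stretches by P/k; together these equal δ_free.
P [ L/(AE) + 1/k ] = δ_free → P [ 1875/(2800×115×10³) + 1/(250×10³) ] = 3.007.
P = 3.007 / 9.823×10⁻⁶ = 306100 N.
σ = P/A = 306100/2800 = 109.3 MPa.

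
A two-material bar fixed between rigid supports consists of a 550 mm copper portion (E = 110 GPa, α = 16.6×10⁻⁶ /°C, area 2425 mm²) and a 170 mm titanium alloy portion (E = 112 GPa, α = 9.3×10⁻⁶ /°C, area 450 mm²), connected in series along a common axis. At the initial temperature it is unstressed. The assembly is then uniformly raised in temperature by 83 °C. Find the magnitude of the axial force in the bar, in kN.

If the supports were absent, the total length change would be Σ αᵢΔT Lᵢ = 16.6×10⁻⁶×83×550 + 9.3×10⁻⁶×83×170 = 0.889 mm.
Since the ends are fixed, an axial force P builds up, equal in every segment, with P · Σ Lᵢ/(AᵢEᵢ) = δ_free.
The series flexibility is Σ Lᵢ/(AᵢEᵢ) = 550/(2425×110×10³) + 170/(450×112×10³) = 5.435×10⁻⁶ mm/N.
Hence P = δ_free / Σ(L/AE) = 0.889/5.435×10⁻⁶ = 163.6 kN (compressive).

P ≈ 164 kN (compressive)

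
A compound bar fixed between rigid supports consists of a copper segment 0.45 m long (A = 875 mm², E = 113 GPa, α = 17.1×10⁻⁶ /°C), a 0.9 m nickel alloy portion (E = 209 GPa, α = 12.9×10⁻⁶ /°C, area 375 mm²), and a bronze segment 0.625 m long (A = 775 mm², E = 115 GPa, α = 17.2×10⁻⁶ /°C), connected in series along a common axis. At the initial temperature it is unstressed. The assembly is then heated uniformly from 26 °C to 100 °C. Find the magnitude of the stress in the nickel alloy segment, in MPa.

σ ≈ 257 MPa (compressive)

If the supports were absent, the total length change would be Σ αᵢΔT Lᵢ = 17.1×10⁻⁶×74×450 + 12.9×10⁻⁶×74×900 + 17.2×10⁻⁶×74×625 = 2.224 mm.
The rigid supports impose zero overall length change; the single axial force P common to all segments must satisfy P Σ Lᵢ/(AᵢEᵢ) = δ_free.
The series flexibility is Σ Lᵢ/(AᵢEᵢ) = 450/(875×113×10³) + 900/(375×209×10³) + 625/(775×115×10³) = 2.305×10⁻⁵ mm/N.
P = 2.224 / 2.305×10⁻⁵ = 96500 N = 96.5 kN, compressive.
σ_{nickel alloy} = P / A = 96500 / 375 = 257.3 MPa.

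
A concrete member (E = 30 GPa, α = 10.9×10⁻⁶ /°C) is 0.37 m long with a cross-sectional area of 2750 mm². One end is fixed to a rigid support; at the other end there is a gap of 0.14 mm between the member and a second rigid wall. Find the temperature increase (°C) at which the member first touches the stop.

ΔT ≈ 34.7 °C

Contact occurs when the free expansion equals the gap: αΔT L = 0.14 mm.
So ΔT = g/(αL) = 0.14/(10.9×10⁻⁶ × 370) = 34.71 °C.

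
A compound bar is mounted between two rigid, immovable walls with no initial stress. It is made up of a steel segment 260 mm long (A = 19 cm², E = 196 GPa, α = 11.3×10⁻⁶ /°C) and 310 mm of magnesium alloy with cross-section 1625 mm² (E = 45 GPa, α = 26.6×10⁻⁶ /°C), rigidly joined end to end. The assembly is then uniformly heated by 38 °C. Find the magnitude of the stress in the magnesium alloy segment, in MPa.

Free thermal expansion of the whole bar: Σ αᵢΔT Lᵢ = 11.3×10⁻⁶×38×260 + 26.6×10⁻⁶×38×310 = 0.425 mm.
Since the ends are fixed, an axial force P builds up, equal in every segment, with P · Σ Lᵢ/(AᵢEᵢ) = δ_free.
Σ Lᵢ/(AᵢEᵢ) = 260/(1900×196×10³) + 310/(1625×45×10³) = 4.937×10⁻⁶ mm/N.
P = 0.425 / 4.937×10⁻⁶ = 86070 N = 86.07 kN, compressive.
σ_{magnesium alloy} = P / A = 86070 / 1625 = 52.97 MPa.

σ ≈ 53 MPa (compressive)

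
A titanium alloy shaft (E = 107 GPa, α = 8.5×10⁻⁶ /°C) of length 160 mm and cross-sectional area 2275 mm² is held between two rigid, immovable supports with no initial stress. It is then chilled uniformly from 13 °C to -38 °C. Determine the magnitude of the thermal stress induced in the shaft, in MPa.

σ ≈ 46.4 MPa (tensile)

With length fixed, the mechanical strain must cancel the thermal strain αΔT = 8.5×10⁻⁶ × 51 = 433.5×10⁻⁶.
The stress required to suppress this strain is σ = Eε = 107×10³ × 433.5×10⁻⁶ = 46.38 MPa, tensile since the shaft is trying to contract.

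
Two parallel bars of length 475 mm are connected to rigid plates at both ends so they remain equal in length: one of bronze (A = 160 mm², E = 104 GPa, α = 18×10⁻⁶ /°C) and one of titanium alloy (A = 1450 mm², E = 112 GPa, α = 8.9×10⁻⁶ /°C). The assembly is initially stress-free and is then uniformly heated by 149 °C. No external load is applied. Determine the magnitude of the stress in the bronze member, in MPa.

The bronze has the larger α, so on heating it would change length more than the titanium alloy if both were free. The rigid plates force a common final length, so the bronze is put into compression and the titanium alloy into tension, with equal and opposite forces P (no external load).
Setting the final lengths equal and cancelling L: (α₁ − α₂)ΔT = P/(A₁E₁) + P/(A₂E₂).
|α₁ − α₂|·ΔT = 9.1×10⁻⁶ × 149 = 0.001356.
1/(A₁E₁) + 1/(A₂E₂) = 1/(160×104×10³) + 1/(1450×112×10³) = 6.625×10⁻⁸ N⁻¹.
P = 0.001356 / 6.625×10⁻⁸ = 20470 N = 20.47 kN.
σ_{bronze} = P/A₁ = 20470/160 = 127.9 MPa, compressive.

σ ≈ 128 MPa (compressive)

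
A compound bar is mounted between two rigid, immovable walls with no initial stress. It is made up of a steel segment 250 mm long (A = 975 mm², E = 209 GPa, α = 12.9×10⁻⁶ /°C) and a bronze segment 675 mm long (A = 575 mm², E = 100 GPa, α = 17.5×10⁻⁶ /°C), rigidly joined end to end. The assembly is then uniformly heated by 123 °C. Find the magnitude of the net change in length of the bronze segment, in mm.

|ΔL| ≈ 0.222 mm

With the walls removed the bar would change length by δ_free = Σ αᵢΔT Lᵢ = 12.9×10⁻⁶×123×250 + 17.5×10⁻⁶×123×675 = 1.85 mm.
Since the ends are fixed, an axial force P builds up, equal in every segment, with P · Σ Lᵢ/(AᵢEᵢ) = δ_free.
Σ Lᵢ/(AᵢEᵢ) = 250/(975×209×10³) + 675/(575×100×10³) = 1.297×10⁻⁵ mm/N.
So P = 1.85 / 1.297×10⁻⁵ = 142.7 kN, compressive.
For the bronze segment, free thermal change = 17.5×10⁻⁶×123×675 = 1.453 mm and elastic change from P = 142700×675/(575×100×10³) = 1.675 mm; these oppose, so the net change is 0.222 mm (segment shortens).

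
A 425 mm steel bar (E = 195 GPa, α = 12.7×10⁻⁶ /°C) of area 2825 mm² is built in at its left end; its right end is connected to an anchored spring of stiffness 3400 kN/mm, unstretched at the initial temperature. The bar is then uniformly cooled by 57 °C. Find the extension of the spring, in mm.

Free thermal contraction: δ_free = αΔT L = 12.7×10⁻⁶ × 57 × 425 = 0.3077 mm.
Let P be the tensile force in the spring. The bar extends elastically by PL/(AE) and the spring stretches by P/k; together these equal δ_free.
So P = δ_free / [L/(AE) + 1/k] = 0.3077 / [ 425/(2825×195×10³) + 1/(3400×10³) ].
P = 0.3077 / 1.066×10⁻⁶ = 288700 N.
Spring extension = P/k = 288700/(3400×10³) = 0.08492 mm.

δ ≈ 0.0849 mm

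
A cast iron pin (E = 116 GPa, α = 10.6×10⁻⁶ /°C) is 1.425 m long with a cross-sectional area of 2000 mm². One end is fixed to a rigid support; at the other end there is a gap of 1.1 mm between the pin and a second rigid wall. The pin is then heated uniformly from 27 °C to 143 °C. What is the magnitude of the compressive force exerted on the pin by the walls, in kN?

P ≈ 106 kN

Free thermal elongation = αΔT L = 10.6×10⁻⁶ × 116 × 1425 = 1.752 mm.
The gap closes (δ_free > 1.1 mm) and the wall then resists a further 1.752 − 1.1 = 0.6522 mm of expansion.
That suppressed elongation corresponds to σ = E·Δ/L = 116×10³ × 0.6522/1425 = 53.09 MPa.
Force on the wall = σA = 53.09 × 2000 mm² = 106.2 kN.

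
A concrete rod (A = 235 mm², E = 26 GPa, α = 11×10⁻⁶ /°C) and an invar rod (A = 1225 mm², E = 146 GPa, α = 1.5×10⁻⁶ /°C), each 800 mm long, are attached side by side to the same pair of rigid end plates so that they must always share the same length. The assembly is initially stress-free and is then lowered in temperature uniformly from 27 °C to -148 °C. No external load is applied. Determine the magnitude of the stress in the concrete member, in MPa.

The concrete has the larger α, so on cooling it would change length more than the invar if both were free. The rigid plates force a common final length, so the concrete is put into tension and the invar into compression, with equal and opposite forces P (no external load).
Setting the final lengths equal and cancelling L: (α₁ − α₂)ΔT = P/(A₁E₁) + P/(A₂E₂).
|α₁ − α₂|·ΔT = 9.5×10⁻⁶ × 175 = 0.001662.
1/(A₁E₁) + 1/(A₂E₂) = 1/(235×26×10³) + 1/(1225×146×10³) = 1.693×10⁻⁷ N⁻¹.
P = 0.001662 / 1.693×10⁻⁷ = 9822 N = 9.822 kN.
σ_{concrete} = P/A₁ = 9822/235 = 41.8 MPa, tensile.

σ ≈ 41.8 MPa (tensile)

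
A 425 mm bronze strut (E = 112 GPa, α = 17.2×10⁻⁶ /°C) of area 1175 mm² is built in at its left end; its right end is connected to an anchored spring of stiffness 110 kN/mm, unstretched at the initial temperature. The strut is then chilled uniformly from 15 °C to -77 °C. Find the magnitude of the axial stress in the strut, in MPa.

σ ≈ 46.5 MPa (tensile)

The unrestrained thermal change is αΔT L = 17.2×10⁻⁶ × 92 × 425 = 0.6725 mm.
Let P be the tensile force in the spring. The strut extends elastically by PL/(AE) and the spring stretches by P/k; together these equal δ_free.
So P = δ_free / [L/(AE) + 1/k] = 0.6725 / [ 425/(1175×112×10³) + 1/(110×10³) ].
P = 0.6725 / 1.232×10⁻⁵ = 54590 N.
σ = P/A = 54590/1175 = 46.46 MPa.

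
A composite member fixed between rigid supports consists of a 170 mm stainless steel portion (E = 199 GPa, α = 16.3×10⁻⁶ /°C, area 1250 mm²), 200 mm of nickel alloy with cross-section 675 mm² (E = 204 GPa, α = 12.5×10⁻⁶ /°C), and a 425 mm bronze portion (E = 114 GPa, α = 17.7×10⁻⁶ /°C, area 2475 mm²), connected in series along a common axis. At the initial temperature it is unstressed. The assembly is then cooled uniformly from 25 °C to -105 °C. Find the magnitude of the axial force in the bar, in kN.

P ≈ 457 kN (tensile)

Free thermal contraction of the whole bar: Σ αᵢΔT Lᵢ = 16.3×10⁻⁶×130×170 + 12.5×10⁻⁶×130×200 + 17.7×10⁻⁶×130×425 = 1.663 mm.
The rigid supports impose zero overall length change; the single axial force P common to all segments must satisfy P Σ Lᵢ/(AᵢEᵢ) = δ_free.
The series flexibility is Σ Lᵢ/(AᵢEᵢ) = 170/(1250×199×10³) + 200/(675×204×10³) + 425/(2475×114×10³) = 3.642×10⁻⁶ mm/N.
P = 1.663 / 3.642×10⁻⁶ = 456600 N = 456.6 kN, tensile.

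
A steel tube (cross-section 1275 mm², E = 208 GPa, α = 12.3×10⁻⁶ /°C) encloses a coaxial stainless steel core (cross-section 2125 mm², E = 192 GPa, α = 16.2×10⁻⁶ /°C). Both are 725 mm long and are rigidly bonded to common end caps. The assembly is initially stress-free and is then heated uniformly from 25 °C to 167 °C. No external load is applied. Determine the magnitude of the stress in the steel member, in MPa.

The stainless steel has the larger α, so on heating it would change length more than the steel if both were free. The rigid plates force a common final length, so the stainless steel is put into compression and the steel into tension, with equal and opposite forces P (no external load).
Compatibility of the two members (thermal + elastic change equal): (α₁ − α₂)ΔT = P·[1/(A₁E₁) + 1/(A₂E₂)].
|α₁ − α₂|·ΔT = 3.9×10⁻⁶ × 142 = 0.0005538.
1/(A₁E₁) + 1/(A₂E₂) = 1/(1275×208×10³) + 1/(2125×192×10³) = 6.222×10⁻⁹ N⁻¹.
So P = 0.0005538 / 6.222×10⁻⁹ = 89.01 kN.
σ_{steel} = P/A₁ = 89010/1275 = 69.81 MPa, tensile.

σ ≈ 69.8 MPa (tensile)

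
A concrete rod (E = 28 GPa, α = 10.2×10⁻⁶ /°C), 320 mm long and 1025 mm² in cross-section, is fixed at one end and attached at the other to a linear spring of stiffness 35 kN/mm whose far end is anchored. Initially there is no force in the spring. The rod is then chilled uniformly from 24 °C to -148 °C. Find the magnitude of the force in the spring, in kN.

If the spring were absent the rod would shorten by αΔT L = 10.2×10⁻⁶ × 172 × 320 = 0.5614 mm.
Let P be the tensile force in the spring. The rod extends elastically by PL/(AE) and the spring stretches by P/k; together these equal δ_free.
So P = δ_free / [L/(AE) + 1/k] = 0.5614 / [ 320/(1025×28×10³) + 1/(35×10³) ].
P = 0.5614 / 3.972×10⁻⁵ = 14130 N.

P ≈ 14.1 kN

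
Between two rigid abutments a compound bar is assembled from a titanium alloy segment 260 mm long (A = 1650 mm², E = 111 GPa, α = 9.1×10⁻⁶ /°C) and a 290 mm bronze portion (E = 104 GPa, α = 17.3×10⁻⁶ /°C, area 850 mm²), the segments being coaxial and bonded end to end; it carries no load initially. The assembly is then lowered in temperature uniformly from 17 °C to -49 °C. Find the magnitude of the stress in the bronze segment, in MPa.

σ ≈ 122 MPa (tensile)

With the walls removed the bar would change length by δ_free = Σ αᵢΔT Lᵢ = 9.1×10⁻⁶×66×260 + 17.3×10⁻⁶×66×290 = 0.4873 mm.
The rigid supports impose zero overall length change; the single axial force P common to all segments must satisfy P Σ Lᵢ/(AᵢEᵢ) = δ_free.
The series flexibility is Σ Lᵢ/(AᵢEᵢ) = 260/(1650×111×10³) + 290/(850×104×10³) = 4.7×10⁻⁶ mm/N.
So P = 0.4873 / 4.7×10⁻⁶ = 103.7 kN, tensile.
σ_{bronze} = P / A = 103700 / 850 = 122 MPa.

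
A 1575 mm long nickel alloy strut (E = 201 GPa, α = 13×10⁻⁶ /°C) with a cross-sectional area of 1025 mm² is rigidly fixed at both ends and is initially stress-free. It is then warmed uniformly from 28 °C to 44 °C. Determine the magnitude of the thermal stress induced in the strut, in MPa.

σ ≈ 41.8 MPa (compressive)

Because both ends are immovable the net strain is zero, and the suppressed thermal strain is αΔT = 13×10⁻⁶ × 16 = 208×10⁻⁶.
Hence σ = E·αΔT = 201×10³ × 208×10⁻⁶ = 41.81 MPa, compressive.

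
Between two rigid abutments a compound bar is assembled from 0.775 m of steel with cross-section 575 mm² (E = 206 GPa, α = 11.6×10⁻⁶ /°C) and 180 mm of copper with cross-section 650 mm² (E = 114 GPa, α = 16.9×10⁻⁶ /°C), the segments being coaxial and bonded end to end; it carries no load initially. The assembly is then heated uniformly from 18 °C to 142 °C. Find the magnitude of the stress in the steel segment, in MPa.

Free thermal expansion of the whole bar: Σ αᵢΔT Lᵢ = 11.6×10⁻⁶×124×775 + 16.9×10⁻⁶×124×180 = 1.492 mm.
The rigid supports impose zero overall length change; the single axial force P common to all segments must satisfy P Σ Lᵢ/(AᵢEᵢ) = δ_free.
Σ Lᵢ/(AᵢEᵢ) = 775/(575×206×10³) + 180/(650×114×10³) = 8.972×10⁻⁶ mm/N.
So P = 1.492 / 8.972×10⁻⁶ = 166.3 kN, compressive.
σ_{steel} = P / A = 166300 / 575 = 289.2 MPa.

σ ≈ 289 MPa (compressive)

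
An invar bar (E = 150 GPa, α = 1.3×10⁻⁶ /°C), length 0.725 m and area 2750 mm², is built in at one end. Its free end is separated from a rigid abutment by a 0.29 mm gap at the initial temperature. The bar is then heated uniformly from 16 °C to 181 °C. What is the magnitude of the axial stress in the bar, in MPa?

σ ≈ 0 MPa

If the wall were absent the bar would grow by αΔT L = 1.3×10⁻⁶ × 165 × 725 = 0.1555 mm.
This is smaller than the 0.29 mm clearance, so the bar expands freely without reaching the stop — the stress is zero.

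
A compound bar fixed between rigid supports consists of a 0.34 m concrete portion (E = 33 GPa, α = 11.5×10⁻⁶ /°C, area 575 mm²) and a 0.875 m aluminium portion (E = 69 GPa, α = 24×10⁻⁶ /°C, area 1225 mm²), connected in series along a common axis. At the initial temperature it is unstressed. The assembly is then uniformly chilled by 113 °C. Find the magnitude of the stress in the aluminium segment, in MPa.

σ ≈ 81.3 MPa (tensile)

If the supports were absent, the total length change would be Σ αᵢΔT Lᵢ = 11.5×10⁻⁶×113×340 + 24×10⁻⁶×113×875 = 2.815 mm.
The rigid supports impose zero overall length change; the single axial force P common to all segments must satisfy P Σ Lᵢ/(AᵢEᵢ) = δ_free.
Σ Lᵢ/(AᵢEᵢ) = 340/(575×33×10³) + 875/(1225×69×10³) = 2.827×10⁻⁵ mm/N.
Hence P = δ_free / Σ(L/AE) = 2.815/2.827×10⁻⁵ = 99.57 kN (tensile).
σ_{aluminium} = P / A = 99570 / 1225 = 81.28 MPa.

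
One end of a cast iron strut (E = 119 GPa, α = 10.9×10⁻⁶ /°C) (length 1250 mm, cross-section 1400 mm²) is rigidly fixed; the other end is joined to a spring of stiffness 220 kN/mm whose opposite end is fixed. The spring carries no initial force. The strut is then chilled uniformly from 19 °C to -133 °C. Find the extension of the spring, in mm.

δ ≈ 0.781 mm

Free thermal contraction: δ_free = αΔT L = 10.9×10⁻⁶ × 152 × 1250 = 2.071 mm.
With a force P in the spring, the elastic change of the strut is PL/(AE) and that of the spring is P/k; compatibility requires their sum to equal δ_free.
P [ L/(AE) + 1/k ] = δ_free → P [ 1250/(1400×119×10³) + 1/(220×10³) ] = 2.071.
P = 2.071 / 1.205×10⁻⁵ = 171900 N.
Spring extension = P/k = 171900/(220×10³) = 0.7813 mm.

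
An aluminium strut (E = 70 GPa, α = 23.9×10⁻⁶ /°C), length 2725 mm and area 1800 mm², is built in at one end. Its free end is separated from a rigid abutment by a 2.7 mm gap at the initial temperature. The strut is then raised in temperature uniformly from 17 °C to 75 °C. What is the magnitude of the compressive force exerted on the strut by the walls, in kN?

Unrestrained expansion: δ_free = αΔT L = 23.9×10⁻⁶ × 58 × 2725 = 3.777 mm.
The gap closes (δ_free > 2.7 mm) and the wall then resists a further 3.777 − 2.7 = 1.077 mm of expansion.
That suppressed elongation corresponds to σ = E·Δ/L = 70×10³ × 1.077/2725 = 27.68 MPa.
P = σA = 27.68 × 1800 = 49.82 kN.

P ≈ 49.8 kN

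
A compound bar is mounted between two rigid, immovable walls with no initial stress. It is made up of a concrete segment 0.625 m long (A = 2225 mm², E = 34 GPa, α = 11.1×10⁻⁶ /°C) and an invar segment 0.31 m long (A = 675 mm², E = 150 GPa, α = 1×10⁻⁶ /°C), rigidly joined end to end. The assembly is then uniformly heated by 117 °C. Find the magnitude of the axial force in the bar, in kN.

P ≈ 74.9 kN (compressive)

Free thermal expansion of the whole bar: Σ αᵢΔT Lᵢ = 11.1×10⁻⁶×117×625 + 1×10⁻⁶×117×310 = 0.848 mm.
Since the ends are fixed, an axial force P builds up, equal in every segment, with P · Σ Lᵢ/(AᵢEᵢ) = δ_free.
Σ Lᵢ/(AᵢEᵢ) = 625/(2225×34×10³) + 310/(675×150×10³) = 1.132×10⁻⁵ mm/N.
Hence P = δ_free / Σ(L/AE) = 0.848/1.132×10⁻⁵ = 74.89 kN (compressive).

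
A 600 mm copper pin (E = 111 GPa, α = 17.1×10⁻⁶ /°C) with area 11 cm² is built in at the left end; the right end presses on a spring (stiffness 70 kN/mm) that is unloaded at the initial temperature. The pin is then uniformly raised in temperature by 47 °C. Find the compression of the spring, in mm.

Free thermal expansion: δ_free = αΔT L = 17.1×10⁻⁶ × 47 × 600 = 0.4822 mm.
Let P be the compressive force at the spring. The pin shortens elastically by PL/(AE) and the spring compresses by P/k; together these equal δ_free.
P [ L/(AE) + 1/k ] = δ_free → P [ 600/(1100×111×10³) + 1/(70×10³) ] = 0.4822.
P = 0.4822 / 1.92×10⁻⁵ = 25120 N.
Spring compression = P/k = 25120/(70×10³) = 0.3588 mm.

δ ≈ 0.359 mm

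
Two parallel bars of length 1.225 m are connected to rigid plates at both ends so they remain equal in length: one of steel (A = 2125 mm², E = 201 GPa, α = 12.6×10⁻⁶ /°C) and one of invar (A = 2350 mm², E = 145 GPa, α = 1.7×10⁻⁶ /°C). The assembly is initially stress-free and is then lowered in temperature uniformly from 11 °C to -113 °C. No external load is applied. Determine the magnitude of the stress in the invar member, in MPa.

σ ≈ 109 MPa (compressive)

Both members must finish at the same length. With the larger α, the steel tends to over-contract; the plates restrain it, putting the steel in tension and the invar in compression. With no external load the two internal forces are equal and opposite, magnitude P.
Compatibility of the two members (thermal + elastic change equal): (α₁ − α₂)ΔT = P·[1/(A₁E₁) + 1/(A₂E₂)].
|α₁ − α₂|·ΔT = 10.9×10⁻⁶ × 124 = 0.001352.
1/(A₁E₁) + 1/(A₂E₂) = 1/(2125×201×10³) + 1/(2350×145×10³) = 5.276×10⁻⁹ N⁻¹.
P = 0.001352 / 5.276×10⁻⁹ = 256200 N = 256.2 kN.
σ_{invar} = P/A₂ = 256200/2350 = 109 MPa, compressive.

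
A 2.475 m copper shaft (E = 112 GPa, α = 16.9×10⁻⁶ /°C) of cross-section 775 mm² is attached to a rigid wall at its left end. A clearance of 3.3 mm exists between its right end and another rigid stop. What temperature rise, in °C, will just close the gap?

ΔT ≈ 78.9 °C

The gap closes when αΔT L = 3.3 mm, since the shaft is still unstressed at that instant.
So ΔT = g/(αL) = 3.3/(16.9×10⁻⁶ × 2475) = 78.9 °C.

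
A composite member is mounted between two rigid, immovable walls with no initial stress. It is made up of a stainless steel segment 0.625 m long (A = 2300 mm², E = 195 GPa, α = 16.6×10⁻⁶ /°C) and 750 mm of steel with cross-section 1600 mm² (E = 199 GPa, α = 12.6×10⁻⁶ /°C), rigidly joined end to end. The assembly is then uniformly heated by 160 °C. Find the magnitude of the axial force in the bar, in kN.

Free thermal expansion of the whole bar: Σ αᵢΔT Lᵢ = 16.6×10⁻⁶×160×625 + 12.6×10⁻⁶×160×750 = 3.172 mm.
Since the ends are fixed, an axial force P builds up, equal in every segment, with P · Σ Lᵢ/(AᵢEᵢ) = δ_free.
The series flexibility is Σ Lᵢ/(AᵢEᵢ) = 625/(2300×195×10³) + 750/(1600×199×10³) = 3.749×10⁻⁶ mm/N.
Hence P = δ_free / Σ(L/AE) = 3.172/3.749×10⁻⁶ = 846.1 kN (compressive).

P ≈ 846 kN (compressive)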